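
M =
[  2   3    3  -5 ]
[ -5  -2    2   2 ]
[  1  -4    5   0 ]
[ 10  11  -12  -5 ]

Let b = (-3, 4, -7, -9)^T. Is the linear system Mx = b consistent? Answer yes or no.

no

Row reduce the augmented matrix [M | b].
R2 ← R2 + (5/2)·R1: [0, 11/2, 19/2, -21/2, -7/2]
R3 ← R3 − (1/2)·R1: [0, -11/2, 7/2, 5/2, -11/2]
R4 ← R4 − (5)·R1: [0, -4, -27, 20, 6]
R3 ← R3 + R2: [0, 0, 13, -8, -9]
R4 ← R4 + (8/11)·R2: [0, 0, -221/11, 136/11, 38/11]
R4 ← R4 + (17/11)·R3: [0, 0, 0, 0, -115/11]
The echelon form has 4 nonzero rows; the last pivot sits in the augmented column, so rank(M) = 3 but rank([M|b]) = 4.
Since the ranks differ, the system is inconsistent.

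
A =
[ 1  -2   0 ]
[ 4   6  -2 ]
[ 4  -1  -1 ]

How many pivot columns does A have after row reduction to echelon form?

Row reduce to echelon form.
R2 ← R2 − (4)·R1: [0, 14, -2]
R3 ← R3 − (4)·R1: [0, 7, -1]
R3 ← R3 − (1/2)·R2: [0, 0, 0]
Echelon form has 2 nonzero rows, so rank(A) = 2.
Each nonzero row contributes one pivot column: 2 pivot columns.

2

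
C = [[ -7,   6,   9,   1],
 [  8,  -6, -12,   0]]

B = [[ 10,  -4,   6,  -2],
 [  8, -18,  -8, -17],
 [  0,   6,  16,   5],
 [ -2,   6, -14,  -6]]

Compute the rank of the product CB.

First compute CB:
[[-24, -20,  40, -49],
 [ 32,   4, -96,  26]]
Now row reduce the product.
R2 ← R2 + (4/3)·R1: [0, -68/3, -128/3, -118/3]
2 nonzero rows, so rank(CB) = 2.

2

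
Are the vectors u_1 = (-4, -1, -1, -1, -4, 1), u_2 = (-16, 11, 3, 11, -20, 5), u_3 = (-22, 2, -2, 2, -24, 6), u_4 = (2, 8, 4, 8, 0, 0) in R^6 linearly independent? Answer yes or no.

Form the matrix with these vectors as rows and row reduce.
R2 ← R2 − (4)·R1: [0, 15, 7, 15, -4, 1]
R3 ← R3 − (11/2)·R1: [0, 15/2, 7/2, 15/2, -2, 1/2]
R4 ← R4 + (1/2)·R1: [0, 15/2, 7/2, 15/2, -2, 1/2]
R3 ← R3 − (1/2)·R2: [0, 0, 0, 0, 0, 0]
R4 ← R4 − (1/2)·R2: [0, 0, 0, 0, 0, 0]
2 nonzero rows, so the 4 vectors span a space of dimension 2.
Since 2 < 4, the vectors are linearly dependent.

no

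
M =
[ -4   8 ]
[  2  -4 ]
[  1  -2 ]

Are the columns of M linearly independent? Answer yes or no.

Row reduce M to echelon form.
R2 ← R2 + (1/2)·R1: [0, 0]
R3 ← R3 + (1/4)·R1: [0, 0]
1 pivot among 2 columns.
Only 1 < 2 pivot columns, so the columns are linearly dependent.

no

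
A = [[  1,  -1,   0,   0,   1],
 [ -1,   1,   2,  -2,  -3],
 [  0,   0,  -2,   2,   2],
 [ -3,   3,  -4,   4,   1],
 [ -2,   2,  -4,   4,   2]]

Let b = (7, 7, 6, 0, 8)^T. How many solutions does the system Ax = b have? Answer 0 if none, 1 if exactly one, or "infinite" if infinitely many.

0

Row reduce the augmented matrix [A | b].
R2 ← R2 + R1: [0, 0, 2, -2, -2, 14]
R4 ← R4 + (3)·R1: [0, 0, -4, 4, 4, 21]
R5 ← R5 + (2)·R1: [0, 0, -4, 4, 4, 22]
R3 ← R3 + R2: [0, 0, 0, 0, 0, 20]
R4 ← R4 + (2)·R2: [0, 0, 0, 0, 0, 49]
R5 ← R5 + (2)·R2: [0, 0, 0, 0, 0, 50]
R4 ← R4 − (49/20)·R3: [0, 0, 0, 0, 0, 0]
R5 ← R5 − (5/2)·R3: [0, 0, 0, 0, 0, 0]
The echelon form has 3 nonzero rows; the last pivot sits in the augmented column, so rank(A) = 2 but rank([A|b]) = 3.
Since the ranks differ, the system is inconsistent.
It has no solutions.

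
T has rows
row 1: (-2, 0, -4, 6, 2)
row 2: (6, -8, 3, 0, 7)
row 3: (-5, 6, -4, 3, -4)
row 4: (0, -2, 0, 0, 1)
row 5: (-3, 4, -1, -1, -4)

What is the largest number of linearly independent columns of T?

3

Row reduce to echelon form.
R2 ← R2 + (3)·R1: [0, -8, -9, 18, 13]
R3 ← R3 − (5/2)·R1: [0, 6, 6, -12, -9]
R5 ← R5 − (3/2)·R1: [0, 4, 5, -10, -7]
R3 ← R3 + (3/4)·R2: [0, 0, -3/4, 3/2, 3/4]
R4 ← R4 − (1/4)·R2: [0, 0, 9/4, -9/2, -9/4]
R5 ← R5 + (1/2)·R2: [0, 0, 1/2, -1, -1/2]
R4 ← R4 + (3)·R3: [0, 0, 0, 0, 0]
R5 ← R5 + (2/3)·R3: [0, 0, 0, 0, 0]
Echelon form has 3 nonzero rows, so rank(T) = 3.
The rank gives the maximum number of linearly independent columns: 3.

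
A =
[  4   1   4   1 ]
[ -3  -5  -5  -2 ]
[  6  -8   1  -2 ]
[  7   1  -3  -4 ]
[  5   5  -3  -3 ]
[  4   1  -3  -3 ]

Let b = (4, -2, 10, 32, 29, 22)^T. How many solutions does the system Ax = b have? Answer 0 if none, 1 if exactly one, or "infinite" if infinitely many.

Row reduce the augmented matrix [A | b].
R2 ← R2 + (3/4)·R1: [0, -17/4, -2, -5/4, 1]
R3 ← R3 − (3/2)·R1: [0, -19/2, -5, -7/2, 4]
R4 ← R4 − (7/4)·R1: [0, -3/4, -10, -23/4, 25]
R5 ← R5 − (5/4)·R1: [0, 15/4, -8, -17/4, 24]
R6 ← R6 − R1: [0, 0, -7, -4, 18]
R3 ← R3 − (38/17)·R2: [0, 0, -9/17, -12/17, 30/17]
R4 ← R4 − (3/17)·R2: [0, 0, -164/17, -94/17, 422/17]
R5 ← R5 + (15/17)·R2: [0, 0, -166/17, -91/17, 423/17]
R4 ← R4 − (164/9)·R3: [0, 0, 0, 22/3, -22/3]
R5 ← R5 − (166/9)·R3: [0, 0, 0, 23/3, -23/3]
R6 ← R6 − (119/9)·R3: [0, 0, 0, 16/3, -16/3]
R5 ← R5 − (23/22)·R4: [0, 0, 0, 0, 0]
R6 ← R6 − (8/11)·R4: [0, 0, 0, 0, 0]
The echelon form has 4 nonzero rows, and every pivot lies in the first 4 columns, so rank(A) = rank([A|b]) = 4.
The system is consistent.
rank = 4 = number of unknowns, so the solution is unique.

1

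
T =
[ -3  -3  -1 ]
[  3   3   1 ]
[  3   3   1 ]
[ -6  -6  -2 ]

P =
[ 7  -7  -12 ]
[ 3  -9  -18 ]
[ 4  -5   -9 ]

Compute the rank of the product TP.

First compute TP:
[[-34,  53,  99],
 [ 34, -53, -99],
 [ 34, -53, -99],
 [-68, 106, 198]]
Now row reduce the product.
R2 ← R2 + R1: [0, 0, 0]
R3 ← R3 + R1: [0, 0, 0]
R4 ← R4 − (2)·R1: [0, 0, 0]
1 nonzero row, so rank(TP) = 1.

1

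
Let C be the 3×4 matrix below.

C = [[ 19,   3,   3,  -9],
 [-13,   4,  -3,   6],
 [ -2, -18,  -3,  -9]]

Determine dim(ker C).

1

Row reduce to echelon form.
R2 ← R2 + (13/19)·R1: [0, 115/19, -18/19, -3/19]
R3 ← R3 + (2/19)·R1: [0, -336/19, -51/19, -189/19]
R3 ← R3 + (336/115)·R2: [0, 0, -627/115, -1197/115]
3 nonzero rows, so rank(C) = 3.
C has 4 columns; by rank–nullity, nullity = 4 − 3 = 1.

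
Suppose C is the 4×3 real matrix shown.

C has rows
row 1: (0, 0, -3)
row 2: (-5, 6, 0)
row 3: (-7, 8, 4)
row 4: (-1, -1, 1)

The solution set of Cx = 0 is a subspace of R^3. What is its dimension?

0

Row reduce to echelon form.
Swap R1 ↔ R2
R3 ← R3 − (7/5)·R1: [0, -2/5, 4]
R4 ← R4 − (1/5)·R1: [0, -11/5, 1]
Swap R2 ↔ R3
R4 ← R4 − (11/2)·R2: [0, 0, -21]
R4 ← R4 − (7)·R3: [0, 0, 0]
3 nonzero rows, so rank(C) = 3.
C has 3 columns; by rank–nullity, nullity = 3 − 3 = 0.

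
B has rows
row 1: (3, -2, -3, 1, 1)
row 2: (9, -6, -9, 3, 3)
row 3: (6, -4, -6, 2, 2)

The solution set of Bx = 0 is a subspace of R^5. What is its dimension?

4

Row reduce to echelon form.
R2 ← R2 − (3)·R1: [0, 0, 0, 0, 0]
R3 ← R3 − (2)·R1: [0, 0, 0, 0, 0]
1 nonzero row, so rank(B) = 1.
B has 5 columns; by rank–nullity, nullity = 5 − 1 = 4.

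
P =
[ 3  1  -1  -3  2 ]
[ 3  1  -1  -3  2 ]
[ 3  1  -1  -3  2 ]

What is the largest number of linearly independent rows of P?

1

Row reduce to echelon form.
R2 ← R2 − R1: [0, 0, 0, 0, 0]
R3 ← R3 − R1: [0, 0, 0, 0, 0]
Echelon form has 1 nonzero row, so rank(P) = 1.
The rank gives the maximum number of linearly independent rows: 1.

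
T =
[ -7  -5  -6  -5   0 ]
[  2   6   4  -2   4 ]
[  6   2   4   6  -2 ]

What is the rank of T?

Row reduce to echelon form.
R2 ← R2 + (2/7)·R1: [0, 32/7, 16/7, -24/7, 4]
R3 ← R3 + (6/7)·R1: [0, -16/7, -8/7, 12/7, -2]
R3 ← R3 + (1/2)·R2: [0, 0, 0, 0, 0]
Echelon form has 2 nonzero rows, so rank(T) = 2.

2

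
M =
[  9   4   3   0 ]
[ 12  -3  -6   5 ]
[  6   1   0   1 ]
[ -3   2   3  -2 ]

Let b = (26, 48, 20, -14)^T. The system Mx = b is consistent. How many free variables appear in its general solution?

2

Row reduce the augmented matrix [M | b].
R2 ← R2 − (4/3)·R1: [0, -25/3, -10, 5, 40/3]
R3 ← R3 − (2/3)·R1: [0, -5/3, -2, 1, 8/3]
R4 ← R4 + (1/3)·R1: [0, 10/3, 4, -2, -16/3]
R3 ← R3 − (1/5)·R2: [0, 0, 0, 0, 0]
R4 ← R4 + (2/5)·R2: [0, 0, 0, 0, 0]
The echelon form has 2 nonzero rows, and every pivot lies in the first 4 columns, so rank(M) = rank([M|b]) = 2.
The system is consistent.
Free variables = (unknowns) − (rank) = 4 − 2 = 2.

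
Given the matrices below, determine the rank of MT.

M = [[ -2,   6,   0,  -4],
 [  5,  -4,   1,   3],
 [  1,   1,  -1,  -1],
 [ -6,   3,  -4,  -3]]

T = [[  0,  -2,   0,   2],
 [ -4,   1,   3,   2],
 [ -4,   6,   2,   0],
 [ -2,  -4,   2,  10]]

First compute MT:
[[-16,  26,  10, -32],
 [  6, -20,  -4,  32],
 [  2,  -3,  -1,  -6],
 [ 10,   3,  -5, -36]]
Now row reduce the product.
R2 ← R2 + (3/8)·R1: [0, -41/4, -1/4, 20]
R3 ← R3 + (1/8)·R1: [0, 1/4, 1/4, -10]
R4 ← R4 + (5/8)·R1: [0, 77/4, 5/4, -56]
R3 ← R3 + (1/41)·R2: [0, 0, 10/41, -390/41]
R4 ← R4 + (77/41)·R2: [0, 0, 32/41, -756/41]
R4 ← R4 − (16/5)·R3: [0, 0, 0, 12]
4 nonzero rows, so rank(MT) = 4.

4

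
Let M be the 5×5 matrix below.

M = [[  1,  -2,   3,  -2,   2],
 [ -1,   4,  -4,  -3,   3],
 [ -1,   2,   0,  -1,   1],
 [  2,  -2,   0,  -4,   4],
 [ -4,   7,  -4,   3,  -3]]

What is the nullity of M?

2

Row reduce to echelon form.
R2 ← R2 + R1: [0, 2, -1, -5, 5]
R3 ← R3 + R1: [0, 0, 3, -3, 3]
R4 ← R4 − (2)·R1: [0, 2, -6, 0, 0]
R5 ← R5 + (4)·R1: [0, -1, 8, -5, 5]
R4 ← R4 − R2: [0, 0, -5, 5, -5]
R5 ← R5 + (1/2)·R2: [0, 0, 15/2, -15/2, 15/2]
R4 ← R4 + (5/3)·R3: [0, 0, 0, 0, 0]
R5 ← R5 − (5/2)·R3: [0, 0, 0, 0, 0]
3 nonzero rows, so rank(M) = 3.
M has 5 columns; by rank–nullity, nullity = 5 − 3 = 2.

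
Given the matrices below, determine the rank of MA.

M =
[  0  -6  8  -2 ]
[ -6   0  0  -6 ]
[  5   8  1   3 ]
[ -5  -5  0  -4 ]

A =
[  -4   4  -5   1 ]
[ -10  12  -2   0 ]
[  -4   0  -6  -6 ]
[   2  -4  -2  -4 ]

First compute MA:
[[ 24, -64, -32, -40],
 [ 12,   0,  42,  18],
 [-98, 104, -53, -13],
 [ 62, -64,  43,  11]]
Now row reduce the product.
R2 ← R2 − (1/2)·R1: [0, 32, 58, 38]
R3 ← R3 + (49/12)·R1: [0, -472/3, -551/3, -529/3]
R4 ← R4 − (31/12)·R1: [0, 304/3, 377/3, 343/3]
R3 ← R3 + (59/12)·R2: [0, 0, 203/2, 21/2]
R4 ← R4 − (19/6)·R2: [0, 0, -58, -6]
R4 ← R4 + (4/7)·R3: [0, 0, 0, 0]
3 nonzero rows, so rank(MA) = 3.

3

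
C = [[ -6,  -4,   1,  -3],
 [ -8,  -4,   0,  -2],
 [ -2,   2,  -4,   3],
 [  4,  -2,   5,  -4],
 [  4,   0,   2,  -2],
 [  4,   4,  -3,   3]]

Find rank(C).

3

Row reduce to echelon form.
R2 ← R2 − (4/3)·R1: [0, 4/3, -4/3, 2]
R3 ← R3 − (1/3)·R1: [0, 10/3, -13/3, 4]
R4 ← R4 + (2/3)·R1: [0, -14/3, 17/3, -6]
R5 ← R5 + (2/3)·R1: [0, -8/3, 8/3, -4]
R6 ← R6 + (2/3)·R1: [0, 4/3, -7/3, 1]
R3 ← R3 − (5/2)·R2: [0, 0, -1, -1]
R4 ← R4 + (7/2)·R2: [0, 0, 1, 1]
R5 ← R5 + (2)·R2: [0, 0, 0, 0]
R6 ← R6 − R2: [0, 0, -1, -1]
R4 ← R4 + R3: [0, 0, 0, 0]
R6 ← R6 − R3: [0, 0, 0, 0]
Echelon form has 3 nonzero rows, so rank(C) = 3.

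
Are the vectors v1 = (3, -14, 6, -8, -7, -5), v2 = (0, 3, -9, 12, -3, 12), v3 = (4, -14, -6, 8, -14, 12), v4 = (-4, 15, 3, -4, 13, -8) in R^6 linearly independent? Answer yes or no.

no

Form the matrix with these vectors as rows and row reduce.
R3 ← R3 − (4/3)·R1: [0, 14/3, -14, 56/3, -14/3, 56/3]
R4 ← R4 + (4/3)·R1: [0, -11/3, 11, -44/3, 11/3, -44/3]
R3 ← R3 − (14/9)·R2: [0, 0, 0, 0, 0, 0]
R4 ← R4 + (11/9)·R2: [0, 0, 0, 0, 0, 0]
2 nonzero rows, so the 4 vectors span a space of dimension 2.
Since 2 < 4, the vectors are linearly dependent.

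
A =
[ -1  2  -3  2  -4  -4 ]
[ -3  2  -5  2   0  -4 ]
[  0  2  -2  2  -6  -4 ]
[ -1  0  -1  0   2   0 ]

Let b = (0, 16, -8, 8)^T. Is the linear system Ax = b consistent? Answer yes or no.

yes

Row reduce the augmented matrix [A | b].
R2 ← R2 − (3)·R1: [0, -4, 4, -4, 12, 8, 16]
R4 ← R4 − R1: [0, -2, 2, -2, 6, 4, 8]
R3 ← R3 + (1/2)·R2: [0, 0, 0, 0, 0, 0, 0]
R4 ← R4 − (1/2)·R2: [0, 0, 0, 0, 0, 0, 0]
The echelon form has 2 nonzero rows, and every pivot lies in the first 6 columns, so rank(A) = rank([A|b]) = 2.
The system is consistent.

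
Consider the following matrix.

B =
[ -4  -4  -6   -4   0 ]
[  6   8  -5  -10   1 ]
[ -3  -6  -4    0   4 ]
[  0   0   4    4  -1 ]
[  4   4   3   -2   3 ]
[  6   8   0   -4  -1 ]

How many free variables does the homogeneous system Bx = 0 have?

Row reduce to echelon form.
R2 ← R2 + (3/2)·R1: [0, 2, -14, -16, 1]
R3 ← R3 − (3/4)·R1: [0, -3, 1/2, 3, 4]
R5 ← R5 + R1: [0, 0, -3, -6, 3]
R6 ← R6 + (3/2)·R1: [0, 2, -9, -10, -1]
R3 ← R3 + (3/2)·R2: [0, 0, -41/2, -21, 11/2]
R6 ← R6 − R2: [0, 0, 5, 6, -2]
R4 ← R4 + (8/41)·R3: [0, 0, 0, -4/41, 3/41]
R5 ← R5 − (6/41)·R3: [0, 0, 0, -120/41, 90/41]
R6 ← R6 + (10/41)·R3: [0, 0, 0, 36/41, -27/41]
R5 ← R5 − (30)·R4: [0, 0, 0, 0, 0]
R6 ← R6 + (9)·R4: [0, 0, 0, 0, 0]
4 nonzero rows, so rank(B) = 4.
B has 5 columns; by rank–nullity, nullity = 5 − 4 = 1.

1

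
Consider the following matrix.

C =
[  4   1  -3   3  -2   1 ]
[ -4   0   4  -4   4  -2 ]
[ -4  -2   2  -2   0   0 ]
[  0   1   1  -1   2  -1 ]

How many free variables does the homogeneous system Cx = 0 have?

4

Row reduce to echelon form.
R2 ← R2 + R1: [0, 1, 1, -1, 2, -1]
R3 ← R3 + R1: [0, -1, -1, 1, -2, 1]
R3 ← R3 + R2: [0, 0, 0, 0, 0, 0]
R4 ← R4 − R2: [0, 0, 0, 0, 0, 0]
2 nonzero rows, so rank(C) = 2.
C has 6 columns; by rank–nullity, nullity = 6 − 2 = 4.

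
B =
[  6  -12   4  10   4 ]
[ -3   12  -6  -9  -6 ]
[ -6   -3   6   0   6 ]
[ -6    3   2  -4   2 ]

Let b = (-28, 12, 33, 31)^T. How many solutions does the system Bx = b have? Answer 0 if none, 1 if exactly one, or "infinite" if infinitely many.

Row reduce the augmented matrix [B | b].
R2 ← R2 + (1/2)·R1: [0, 6, -4, -4, -4, -2]
R3 ← R3 + R1: [0, -15, 10, 10, 10, 5]
R4 ← R4 + R1: [0, -9, 6, 6, 6, 3]
R3 ← R3 + (5/2)·R2: [0, 0, 0, 0, 0, 0]
R4 ← R4 + (3/2)·R2: [0, 0, 0, 0, 0, 0]
The echelon form has 2 nonzero rows, and every pivot lies in the first 5 columns, so rank(B) = rank([B|b]) = 2.
The system is consistent.
rank = 2 < 5 unknowns, so there are infinitely many solutions.

infinite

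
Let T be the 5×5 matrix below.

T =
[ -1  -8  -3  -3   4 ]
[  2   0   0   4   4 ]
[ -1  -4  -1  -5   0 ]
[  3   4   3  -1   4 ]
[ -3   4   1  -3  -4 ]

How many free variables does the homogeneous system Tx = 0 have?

Row reduce to echelon form.
R2 ← R2 + (2)·R1: [0, -16, -6, -2, 12]
R3 ← R3 − R1: [0, 4, 2, -2, -4]
R4 ← R4 + (3)·R1: [0, -20, -6, -10, 16]
R5 ← R5 − (3)·R1: [0, 28, 10, 6, -16]
R3 ← R3 + (1/4)·R2: [0, 0, 1/2, -5/2, -1]
R4 ← R4 − (5/4)·R2: [0, 0, 3/2, -15/2, 1]
R5 ← R5 + (7/4)·R2: [0, 0, -1/2, 5/2, 5]
R4 ← R4 − (3)·R3: [0, 0, 0, 0, 4]
R5 ← R5 + R3: [0, 0, 0, 0, 4]
R5 ← R5 − R4: [0, 0, 0, 0, 0]
4 nonzero rows, so rank(T) = 4.
T has 5 columns; by rank–nullity, nullity = 5 − 4 = 1.

1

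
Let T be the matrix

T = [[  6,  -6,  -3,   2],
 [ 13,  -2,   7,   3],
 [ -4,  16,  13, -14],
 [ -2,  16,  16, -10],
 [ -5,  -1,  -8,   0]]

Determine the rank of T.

Row reduce to echelon form.
R2 ← R2 − (13/6)·R1: [0, 11, 27/2, -4/3]
R3 ← R3 + (2/3)·R1: [0, 12, 11, -38/3]
R4 ← R4 + (1/3)·R1: [0, 14, 15, -28/3]
R5 ← R5 + (5/6)·R1: [0, -6, -21/2, 5/3]
R3 ← R3 − (12/11)·R2: [0, 0, -41/11, -370/33]
R4 ← R4 − (14/11)·R2: [0, 0, -24/11, -84/11]
R5 ← R5 + (6/11)·R2: [0, 0, -69/22, 31/33]
R4 ← R4 − (24/41)·R3: [0, 0, 0, -44/41]
R5 ← R5 − (69/82)·R3: [0, 0, 0, 1276/123]
R5 ← R5 + (29/3)·R4: [0, 0, 0, 0]
Echelon form has 4 nonzero rows, so rank(T) = 4.

4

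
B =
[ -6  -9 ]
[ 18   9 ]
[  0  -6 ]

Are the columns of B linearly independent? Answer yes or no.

yes

Row reduce B to echelon form.
R2 ← R2 + (3)·R1: [0, -18]
R3 ← R3 − (1/3)·R2: [0, 0]
2 pivots among 2 columns.
Every column is a pivot column, so the columns are linearly independent.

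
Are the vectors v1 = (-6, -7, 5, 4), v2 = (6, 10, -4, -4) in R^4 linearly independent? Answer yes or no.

yes

Form the matrix with these vectors as rows and row reduce.
R2 ← R2 + R1: [0, 3, 1, 0]
2 nonzero rows, so the 2 vectors span a space of dimension 2.
Since 2 = 2, the vectors are linearly independent.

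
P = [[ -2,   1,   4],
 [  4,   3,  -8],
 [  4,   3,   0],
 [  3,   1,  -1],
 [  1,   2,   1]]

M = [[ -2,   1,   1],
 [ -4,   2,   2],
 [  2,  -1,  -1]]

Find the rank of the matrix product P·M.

First compute PM:
[[  8,  -4,  -4],
 [-36,  18,  18],
 [-20,  10,  10],
 [-12,   6,   6],
 [ -8,   4,   4]]
Now row reduce the product.
R2 ← R2 + (9/2)·R1: [0, 0, 0]
R3 ← R3 + (5/2)·R1: [0, 0, 0]
R4 ← R4 + (3/2)·R1: [0, 0, 0]
R5 ← R5 + R1: [0, 0, 0]
1 nonzero row, so rank(PM) = 1.

1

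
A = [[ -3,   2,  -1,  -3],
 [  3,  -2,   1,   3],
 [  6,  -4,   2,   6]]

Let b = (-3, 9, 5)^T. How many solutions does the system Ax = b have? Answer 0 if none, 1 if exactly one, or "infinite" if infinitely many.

0

Row reduce the augmented matrix [A | b].
R2 ← R2 + R1: [0, 0, 0, 0, 6]
R3 ← R3 + (2)·R1: [0, 0, 0, 0, -1]
R3 ← R3 + (1/6)·R2: [0, 0, 0, 0, 0]
The echelon form has 2 nonzero rows; the last pivot sits in the augmented column, so rank(A) = 1 but rank([A|b]) = 2.
Since the ranks differ, the system is inconsistent.
It has no solutions.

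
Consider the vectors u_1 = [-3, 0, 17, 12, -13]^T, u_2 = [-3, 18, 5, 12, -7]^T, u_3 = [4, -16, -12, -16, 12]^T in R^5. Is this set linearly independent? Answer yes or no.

no

Form the matrix with these vectors as rows and row reduce.
R2 ← R2 − R1: [0, 18, -12, 0, 6]
R3 ← R3 + (4/3)·R1: [0, -16, 32/3, 0, -16/3]
R3 ← R3 + (8/9)·R2: [0, 0, 0, 0, 0]
2 nonzero rows, so the 3 vectors span a space of dimension 2.
Since 2 < 3, the vectors are linearly dependent.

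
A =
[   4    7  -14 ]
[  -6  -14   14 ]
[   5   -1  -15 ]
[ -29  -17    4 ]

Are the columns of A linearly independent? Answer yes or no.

yes

Row reduce A to echelon form.
R2 ← R2 + (3/2)·R1: [0, -7/2, -7]
R3 ← R3 − (5/4)·R1: [0, -39/4, 5/2]
R4 ← R4 + (29/4)·R1: [0, 135/4, -195/2]
R3 ← R3 − (39/14)·R2: [0, 0, 22]
R4 ← R4 + (135/14)·R2: [0, 0, -165]
R4 ← R4 + (15/2)·R3: [0, 0, 0]
3 pivots among 3 columns.
Every column is a pivot column, so the columns are linearly independent.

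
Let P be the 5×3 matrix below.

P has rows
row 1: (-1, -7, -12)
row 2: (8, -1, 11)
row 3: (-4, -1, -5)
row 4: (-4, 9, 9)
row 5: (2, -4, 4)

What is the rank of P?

Row reduce to echelon form.
R2 ← R2 + (8)·R1: [0, -57, -85]
R3 ← R3 − (4)·R1: [0, 27, 43]
R4 ← R4 − (4)·R1: [0, 37, 57]
R5 ← R5 + (2)·R1: [0, -18, -20]
R3 ← R3 + (9/19)·R2: [0, 0, 52/19]
R4 ← R4 + (37/57)·R2: [0, 0, 104/57]
R5 ← R5 − (6/19)·R2: [0, 0, 130/19]
R4 ← R4 − (2/3)·R3: [0, 0, 0]
R5 ← R5 − (5/2)·R3: [0, 0, 0]
Echelon form has 3 nonzero rows, so rank(P) = 3.

3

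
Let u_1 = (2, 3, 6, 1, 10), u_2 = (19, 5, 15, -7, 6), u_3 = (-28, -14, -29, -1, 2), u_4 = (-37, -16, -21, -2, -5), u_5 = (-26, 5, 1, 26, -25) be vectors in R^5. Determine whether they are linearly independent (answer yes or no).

Form the matrix with these vectors as rows and row reduce.
R2 ← R2 − (19/2)·R1: [0, -47/2, -42, -33/2, -89]
R3 ← R3 + (14)·R1: [0, 28, 55, 13, 142]
R4 ← R4 + (37/2)·R1: [0, 79/2, 90, 33/2, 180]
R5 ← R5 + (13)·R1: [0, 44, 79, 39, 105]
R3 ← R3 + (56/47)·R2: [0, 0, 233/47, -313/47, 1690/47]
R4 ← R4 + (79/47)·R2: [0, 0, 912/47, -528/47, 1429/47]
R5 ← R5 + (88/47)·R2: [0, 0, 17/47, 381/47, -2897/47]
R4 ← R4 − (912/233)·R3: [0, 0, 0, 3456/233, -25709/233]
R5 ← R5 − (17/233)·R3: [0, 0, 0, 2002/233, -14973/233]
R5 ← R5 − (1001/1728)·R4: [0, 0, 0, 0, -595/1728]
5 nonzero rows, so the 5 vectors span a space of dimension 5.
Since 5 = 5, the vectors are linearly independent.

yes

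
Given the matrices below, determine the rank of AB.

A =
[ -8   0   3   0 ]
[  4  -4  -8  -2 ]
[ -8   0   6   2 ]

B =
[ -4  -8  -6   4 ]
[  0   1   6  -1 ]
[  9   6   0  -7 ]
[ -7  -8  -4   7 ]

3

First compute AB:
[[ 59,  82,  48, -53],
 [-74, -68, -40,  62],
 [ 72,  84,  40, -60]]
Now row reduce the product.
R2 ← R2 + (74/59)·R1: [0, 2056/59, 1192/59, -264/59]
R3 ← R3 − (72/59)·R1: [0, -948/59, -1096/59, 276/59]
R3 ← R3 + (237/514)·R2: [0, 0, -2380/257, 672/257]
3 nonzero rows, so rank(AB) = 3.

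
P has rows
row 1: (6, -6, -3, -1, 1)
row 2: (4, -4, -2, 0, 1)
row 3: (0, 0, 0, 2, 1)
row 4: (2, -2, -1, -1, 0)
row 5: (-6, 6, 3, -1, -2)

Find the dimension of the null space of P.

3

Row reduce to echelon form.
R2 ← R2 − (2/3)·R1: [0, 0, 0, 2/3, 1/3]
R4 ← R4 − (1/3)·R1: [0, 0, 0, -2/3, -1/3]
R5 ← R5 + R1: [0, 0, 0, -2, -1]
R3 ← R3 − (3)·R2: [0, 0, 0, 0, 0]
R4 ← R4 + R2: [0, 0, 0, 0, 0]
R5 ← R5 + (3)·R2: [0, 0, 0, 0, 0]
2 nonzero rows, so rank(P) = 2.
P has 5 columns; by rank–nullity, nullity = 5 − 2 = 3.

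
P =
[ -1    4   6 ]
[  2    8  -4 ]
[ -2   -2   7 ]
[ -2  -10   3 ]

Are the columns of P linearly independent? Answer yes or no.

no

Row reduce P to echelon form.
R2 ← R2 + (2)·R1: [0, 16, 8]
R3 ← R3 − (2)·R1: [0, -10, -5]
R4 ← R4 − (2)·R1: [0, -18, -9]
R3 ← R3 + (5/8)·R2: [0, 0, 0]
R4 ← R4 + (9/8)·R2: [0, 0, 0]
2 pivots among 3 columns.
Only 2 < 3 pivot columns, so the columns are linearly dependent.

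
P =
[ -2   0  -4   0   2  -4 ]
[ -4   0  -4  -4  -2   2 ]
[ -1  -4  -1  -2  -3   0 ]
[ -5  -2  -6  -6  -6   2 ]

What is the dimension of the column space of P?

Row reduce to echelon form.
R2 ← R2 − (2)·R1: [0, 0, 4, -4, -6, 10]
R3 ← R3 − (1/2)·R1: [0, -4, 1, -2, -4, 2]
R4 ← R4 − (5/2)·R1: [0, -2, 4, -6, -11, 12]
Swap R2 ↔ R3
R4 ← R4 − (1/2)·R2: [0, 0, 7/2, -5, -9, 11]
R4 ← R4 − (7/8)·R3: [0, 0, 0, -3/2, -15/4, 9/4]
Echelon form has 4 nonzero rows, so rank(P) = 4.
The column space has dimension equal to the rank: 4.

4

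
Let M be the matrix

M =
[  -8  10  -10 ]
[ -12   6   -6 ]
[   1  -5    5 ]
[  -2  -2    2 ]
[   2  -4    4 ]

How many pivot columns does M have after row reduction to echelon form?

Row reduce to echelon form.
R2 ← R2 − (3/2)·R1: [0, -9, 9]
R3 ← R3 + (1/8)·R1: [0, -15/4, 15/4]
R4 ← R4 − (1/4)·R1: [0, -9/2, 9/2]
R5 ← R5 + (1/4)·R1: [0, -3/2, 3/2]
R3 ← R3 − (5/12)·R2: [0, 0, 0]
R4 ← R4 − (1/2)·R2: [0, 0, 0]
R5 ← R5 − (1/6)·R2: [0, 0, 0]
Echelon form has 2 nonzero rows, so rank(M) = 2.
Each nonzero row contributes one pivot column: 2 pivot columns.

2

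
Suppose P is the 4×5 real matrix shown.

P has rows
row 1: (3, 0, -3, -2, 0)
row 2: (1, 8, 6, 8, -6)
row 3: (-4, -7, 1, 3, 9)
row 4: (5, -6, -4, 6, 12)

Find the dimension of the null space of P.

2

Row reduce to echelon form.
R2 ← R2 − (1/3)·R1: [0, 8, 7, 26/3, -6]
R3 ← R3 + (4/3)·R1: [0, -7, -3, 1/3, 9]
R4 ← R4 − (5/3)·R1: [0, -6, 1, 28/3, 12]
R3 ← R3 + (7/8)·R2: [0, 0, 25/8, 95/12, 15/4]
R4 ← R4 + (3/4)·R2: [0, 0, 25/4, 95/6, 15/2]
R4 ← R4 − (2)·R3: [0, 0, 0, 0, 0]
3 nonzero rows, so rank(P) = 3.
P has 5 columns; by rank–nullity, nullity = 5 − 3 = 2.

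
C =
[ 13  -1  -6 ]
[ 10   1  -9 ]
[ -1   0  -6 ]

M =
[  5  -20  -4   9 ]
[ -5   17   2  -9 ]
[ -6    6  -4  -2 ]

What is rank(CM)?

First compute CM:
[[106, -313, -30, 138],
 [ 99, -237,  -2,  99],
 [ 31, -16,  28,   3]]
Now row reduce the product.
R2 ← R2 − (99/106)·R1: [0, 5865/106, 1379/53, -1584/53]
R3 ← R3 − (31/106)·R1: [0, 8007/106, 1949/53, -1980/53]
R3 ← R3 − (157/115)·R2: [0, 0, 144/115, 396/115]
3 nonzero rows, so rank(CM) = 3.

3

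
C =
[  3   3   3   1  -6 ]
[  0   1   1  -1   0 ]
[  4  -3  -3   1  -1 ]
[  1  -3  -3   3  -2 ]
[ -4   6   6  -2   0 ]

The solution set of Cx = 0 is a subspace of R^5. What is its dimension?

Row reduce to echelon form.
R3 ← R3 − (4/3)·R1: [0, -7, -7, -1/3, 7]
R4 ← R4 − (1/3)·R1: [0, -4, -4, 8/3, 0]
R5 ← R5 + (4/3)·R1: [0, 10, 10, -2/3, -8]
R3 ← R3 + (7)·R2: [0, 0, 0, -22/3, 7]
R4 ← R4 + (4)·R2: [0, 0, 0, -4/3, 0]
R5 ← R5 − (10)·R2: [0, 0, 0, 28/3, -8]
R4 ← R4 − (2/11)·R3: [0, 0, 0, 0, -14/11]
R5 ← R5 + (14/11)·R3: [0, 0, 0, 0, 10/11]
R5 ← R5 + (5/7)·R4: [0, 0, 0, 0, 0]
4 nonzero rows, so rank(C) = 4.
C has 5 columns; by rank–nullity, nullity = 5 − 4 = 1.

1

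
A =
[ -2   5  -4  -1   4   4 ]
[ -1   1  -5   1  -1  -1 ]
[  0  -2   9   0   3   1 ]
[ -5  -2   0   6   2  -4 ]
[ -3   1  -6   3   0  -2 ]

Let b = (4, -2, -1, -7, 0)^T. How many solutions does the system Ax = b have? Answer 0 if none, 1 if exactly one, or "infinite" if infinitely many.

0

Row reduce the augmented matrix [A | b].
R2 ← R2 − (1/2)·R1: [0, -3/2, -3, 3/2, -3, -3, -4]
R4 ← R4 − (5/2)·R1: [0, -29/2, 10, 17/2, -8, -14, -17]
R5 ← R5 − (3/2)·R1: [0, -13/2, 0, 9/2, -6, -8, -6]
R3 ← R3 − (4/3)·R2: [0, 0, 13, -2, 7, 5, 13/3]
R4 ← R4 − (29/3)·R2: [0, 0, 39, -6, 21, 15, 65/3]
R5 ← R5 − (13/3)·R2: [0, 0, 13, -2, 7, 5, 34/3]
R4 ← R4 − (3)·R3: [0, 0, 0, 0, 0, 0, 26/3]
R5 ← R5 − R3: [0, 0, 0, 0, 0, 0, 7]
R5 ← R5 − (21/26)·R4: [0, 0, 0, 0, 0, 0, 0]
The echelon form has 4 nonzero rows; the last pivot sits in the augmented column, so rank(A) = 3 but rank([A|b]) = 4.
Since the ranks differ, the system is inconsistent.
It has no solutions.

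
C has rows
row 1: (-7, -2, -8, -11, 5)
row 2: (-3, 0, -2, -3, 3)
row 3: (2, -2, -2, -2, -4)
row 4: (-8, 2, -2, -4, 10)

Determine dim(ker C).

Row reduce to echelon form.
R2 ← R2 − (3/7)·R1: [0, 6/7, 10/7, 12/7, 6/7]
R3 ← R3 + (2/7)·R1: [0, -18/7, -30/7, -36/7, -18/7]
R4 ← R4 − (8/7)·R1: [0, 30/7, 50/7, 60/7, 30/7]
R3 ← R3 + (3)·R2: [0, 0, 0, 0, 0]
R4 ← R4 − (5)·R2: [0, 0, 0, 0, 0]
2 nonzero rows, so rank(C) = 2.
C has 5 columns; by rank–nullity, nullity = 5 − 2 = 3.

3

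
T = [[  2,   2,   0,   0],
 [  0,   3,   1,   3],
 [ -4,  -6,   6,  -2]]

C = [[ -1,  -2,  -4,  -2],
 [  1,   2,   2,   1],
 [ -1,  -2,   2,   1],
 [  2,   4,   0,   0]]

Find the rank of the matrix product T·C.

First compute TC:
[[  0,   0,  -4,  -2],
 [  8,  16,   8,   4],
 [-12, -24,  16,   8]]
Now row reduce the product.
Swap R1 ↔ R2
R3 ← R3 + (3/2)·R1: [0, 0, 28, 14]
R3 ← R3 + (7)·R2: [0, 0, 0, 0]
2 nonzero rows, so rank(TC) = 2.

2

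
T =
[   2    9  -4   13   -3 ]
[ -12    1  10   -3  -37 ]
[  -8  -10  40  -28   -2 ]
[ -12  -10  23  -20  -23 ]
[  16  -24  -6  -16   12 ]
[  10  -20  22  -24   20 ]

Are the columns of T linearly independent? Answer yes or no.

yes

Row reduce T to echelon form.
R2 ← R2 + (6)·R1: [0, 55, -14, 75, -55]
R3 ← R3 + (4)·R1: [0, 26, 24, 24, -14]
R4 ← R4 + (6)·R1: [0, 44, -1, 58, -41]
R5 ← R5 − (8)·R1: [0, -96, 26, -120, 36]
R6 ← R6 − (5)·R1: [0, -65, 42, -89, 35]
R3 ← R3 − (26/55)·R2: [0, 0, 1684/55, -126/11, 12]
R4 ← R4 − (4/5)·R2: [0, 0, 51/5, -2, 3]
R5 ← R5 + (96/55)·R2: [0, 0, 86/55, 120/11, -60]
R6 ← R6 + (13/11)·R2: [0, 0, 280/11, -4/11, -30]
R4 ← R4 − (561/1684)·R3: [0, 0, 0, 1529/842, -420/421]
R5 ← R5 − (43/842)·R3: [0, 0, 0, 4839/421, -25518/421]
R6 ← R6 − (350/421)·R3: [0, 0, 0, 3856/421, -16830/421]
R5 ← R5 − (9678/1529)·R4: [0, 0, 0, 0, -83022/1529]
R6 ← R6 − (7712/1529)·R4: [0, 0, 0, 0, -53430/1529]
R6 ← R6 − (65/101)·R5: [0, 0, 0, 0, 0]
5 pivots among 5 columns.
Every column is a pivot column, so the columns are linearly independent.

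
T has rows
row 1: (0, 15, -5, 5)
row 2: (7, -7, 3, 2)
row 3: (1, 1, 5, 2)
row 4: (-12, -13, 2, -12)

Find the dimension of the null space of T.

1

Row reduce to echelon form.
Swap R1 ↔ R2
R3 ← R3 − (1/7)·R1: [0, 2, 32/7, 12/7]
R4 ← R4 + (12/7)·R1: [0, -25, 50/7, -60/7]
R3 ← R3 − (2/15)·R2: [0, 0, 110/21, 22/21]
R4 ← R4 + (5/3)·R2: [0, 0, -25/21, -5/21]
R4 ← R4 + (5/22)·R3: [0, 0, 0, 0]
3 nonzero rows, so rank(T) = 3.
T has 4 columns; by rank–nullity, nullity = 4 − 3 = 1.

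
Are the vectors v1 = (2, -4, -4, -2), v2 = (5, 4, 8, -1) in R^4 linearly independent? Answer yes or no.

Form the matrix with these vectors as rows and row reduce.
R2 ← R2 − (5/2)·R1: [0, 14, 18, 4]
2 nonzero rows, so the 2 vectors span a space of dimension 2.
Since 2 = 2, the vectors are linearly independent.

yes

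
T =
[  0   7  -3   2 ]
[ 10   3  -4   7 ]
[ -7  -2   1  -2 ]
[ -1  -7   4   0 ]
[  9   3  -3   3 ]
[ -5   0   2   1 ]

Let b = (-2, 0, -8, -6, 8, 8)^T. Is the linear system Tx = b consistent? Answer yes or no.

no

Row reduce the augmented matrix [T | b].
Swap R1 ↔ R2
R3 ← R3 + (7/10)·R1: [0, 1/10, -9/5, 29/10, -8]
R4 ← R4 + (1/10)·R1: [0, -67/10, 18/5, 7/10, -6]
R5 ← R5 − (9/10)·R1: [0, 3/10, 3/5, -33/10, 8]
R6 ← R6 + (1/2)·R1: [0, 3/2, 0, 9/2, 8]
R3 ← R3 − (1/70)·R2: [0, 0, -123/70, 201/70, -279/35]
R4 ← R4 + (67/70)·R2: [0, 0, 51/70, 183/70, -277/35]
R5 ← R5 − (3/70)·R2: [0, 0, 51/70, -237/70, 283/35]
R6 ← R6 − (3/14)·R2: [0, 0, 9/14, 57/14, 59/7]
R4 ← R4 + (17/41)·R3: [0, 0, 0, 156/41, -460/41]
R5 ← R5 + (17/41)·R3: [0, 0, 0, -90/41, 196/41]
R6 ← R6 + (15/41)·R3: [0, 0, 0, 210/41, 226/41]
R5 ← R5 + (15/26)·R4: [0, 0, 0, 0, -22/13]
R6 ← R6 − (35/26)·R4: [0, 0, 0, 0, 268/13]
R6 ← R6 + (134/11)·R5: [0, 0, 0, 0, 0]
The echelon form has 5 nonzero rows; the last pivot sits in the augmented column, so rank(T) = 4 but rank([T|b]) = 5.
Since the ranks differ, the system is inconsistent.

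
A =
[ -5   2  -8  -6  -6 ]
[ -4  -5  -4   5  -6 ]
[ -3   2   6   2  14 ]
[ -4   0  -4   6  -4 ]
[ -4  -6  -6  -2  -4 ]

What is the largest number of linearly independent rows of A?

5

Row reduce to echelon form.
R2 ← R2 − (4/5)·R1: [0, -33/5, 12/5, 49/5, -6/5]
R3 ← R3 − (3/5)·R1: [0, 4/5, 54/5, 28/5, 88/5]
R4 ← R4 − (4/5)·R1: [0, -8/5, 12/5, 54/5, 4/5]
R5 ← R5 − (4/5)·R1: [0, -38/5, 2/5, 14/5, 4/5]
R3 ← R3 + (4/33)·R2: [0, 0, 122/11, 224/33, 192/11]
R4 ← R4 − (8/33)·R2: [0, 0, 20/11, 278/33, 12/11]
R5 ← R5 − (38/33)·R2: [0, 0, -26/11, -280/33, 24/11]
R4 ← R4 − (10/61)·R3: [0, 0, 0, 446/61, -108/61]
R5 ← R5 + (13/61)·R3: [0, 0, 0, -1288/183, 360/61]
R5 ← R5 + (644/669)·R4: [0, 0, 0, 0, 936/223]
Echelon form has 5 nonzero rows, so rank(A) = 5.
The rank gives the maximum number of linearly independent rows: 5.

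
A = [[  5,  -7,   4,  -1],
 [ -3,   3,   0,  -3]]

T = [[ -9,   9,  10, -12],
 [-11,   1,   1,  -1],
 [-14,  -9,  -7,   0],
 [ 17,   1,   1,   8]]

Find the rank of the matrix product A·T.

2

First compute AT:
[[-41,   1,  14, -61],
 [-57, -27, -30,   9]]
Now row reduce the product.
R2 ← R2 − (57/41)·R1: [0, -1164/41, -2028/41, 3846/41]
2 nonzero rows, so rank(AT) = 2.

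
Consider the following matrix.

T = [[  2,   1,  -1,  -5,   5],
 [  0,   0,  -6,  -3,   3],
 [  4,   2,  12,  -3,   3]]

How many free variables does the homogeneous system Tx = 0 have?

Row reduce to echelon form.
R3 ← R3 − (2)·R1: [0, 0, 14, 7, -7]
R3 ← R3 + (7/3)·R2: [0, 0, 0, 0, 0]
2 nonzero rows, so rank(T) = 2.
T has 5 columns; by rank–nullity, nullity = 5 − 2 = 3.

3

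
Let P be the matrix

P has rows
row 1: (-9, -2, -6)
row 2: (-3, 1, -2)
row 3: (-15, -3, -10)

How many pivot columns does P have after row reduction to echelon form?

Row reduce to echelon form.
R2 ← R2 − (1/3)·R1: [0, 5/3, 0]
R3 ← R3 − (5/3)·R1: [0, 1/3, 0]
R3 ← R3 − (1/5)·R2: [0, 0, 0]
Echelon form has 2 nonzero rows, so rank(P) = 2.
Each nonzero row contributes one pivot column: 2 pivot columns.

2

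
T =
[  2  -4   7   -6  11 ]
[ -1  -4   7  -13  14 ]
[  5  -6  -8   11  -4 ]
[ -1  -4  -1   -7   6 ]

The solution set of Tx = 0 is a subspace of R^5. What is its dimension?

Row reduce to echelon form.
R2 ← R2 + (1/2)·R1: [0, -6, 21/2, -16, 39/2]
R3 ← R3 − (5/2)·R1: [0, 4, -51/2, 26, -63/2]
R4 ← R4 + (1/2)·R1: [0, -6, 5/2, -10, 23/2]
R3 ← R3 + (2/3)·R2: [0, 0, -37/2, 46/3, -37/2]
R4 ← R4 − R2: [0, 0, -8, 6, -8]
R4 ← R4 − (16/37)·R3: [0, 0, 0, -70/111, 0]
4 nonzero rows, so rank(T) = 4.
T has 5 columns; by rank–nullity, nullity = 5 − 4 = 1.

1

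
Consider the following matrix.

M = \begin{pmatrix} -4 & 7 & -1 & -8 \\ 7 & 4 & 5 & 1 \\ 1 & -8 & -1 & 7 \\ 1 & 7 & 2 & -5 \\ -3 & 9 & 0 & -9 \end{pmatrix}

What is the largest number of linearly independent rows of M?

2

Row reduce to echelon form.
R2 ← R2 + (7/4)·R1: [0, 65/4, 13/4, -13]
R3 ← R3 + (1/4)·R1: [0, -25/4, -5/4, 5]
R4 ← R4 + (1/4)·R1: [0, 35/4, 7/4, -7]
R5 ← R5 − (3/4)·R1: [0, 15/4, 3/4, -3]
R3 ← R3 + (5/13)·R2: [0, 0, 0, 0]
R4 ← R4 − (7/13)·R2: [0, 0, 0, 0]
R5 ← R5 − (3/13)·R2: [0, 0, 0, 0]
Echelon form has 2 nonzero rows, so rank(M) = 2.
The rank gives the maximum number of linearly independent rows: 2.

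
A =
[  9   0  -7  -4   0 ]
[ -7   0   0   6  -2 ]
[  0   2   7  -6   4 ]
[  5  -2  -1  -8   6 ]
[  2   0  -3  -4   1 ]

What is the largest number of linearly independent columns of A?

Row reduce to echelon form.
R2 ← R2 + (7/9)·R1: [0, 0, -49/9, 26/9, -2]
R4 ← R4 − (5/9)·R1: [0, -2, 26/9, -52/9, 6]
R5 ← R5 − (2/9)·R1: [0, 0, -13/9, -28/9, 1]
Swap R2 ↔ R3
R4 ← R4 + R2: [0, 0, 89/9, -106/9, 10]
R4 ← R4 + (89/49)·R3: [0, 0, 0, -320/49, 312/49]
R5 ← R5 − (13/49)·R3: [0, 0, 0, -190/49, 75/49]
R5 ← R5 − (19/32)·R4: [0, 0, 0, 0, -9/4]
Echelon form has 5 nonzero rows, so rank(A) = 5.
The rank gives the maximum number of linearly independent columns: 5.

5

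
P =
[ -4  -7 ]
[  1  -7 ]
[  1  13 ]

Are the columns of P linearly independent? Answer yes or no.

yes

Row reduce P to echelon form.
R2 ← R2 + (1/4)·R1: [0, -35/4]
R3 ← R3 + (1/4)·R1: [0, 45/4]
R3 ← R3 + (9/7)·R2: [0, 0]
2 pivots among 2 columns.
Every column is a pivot column, so the columns are linearly independent.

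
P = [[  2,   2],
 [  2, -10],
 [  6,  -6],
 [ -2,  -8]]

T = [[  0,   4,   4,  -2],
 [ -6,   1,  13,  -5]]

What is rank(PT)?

First compute PT:
[[-12,  10,  34, -14],
 [ 60,  -2, -122,  46],
 [ 36,  18, -54,  18],
 [ 48, -16, -112,  44]]
Now row reduce the product.
R2 ← R2 + (5)·R1: [0, 48, 48, -24]
R3 ← R3 + (3)·R1: [0, 48, 48, -24]
R4 ← R4 + (4)·R1: [0, 24, 24, -12]
R3 ← R3 − R2: [0, 0, 0, 0]
R4 ← R4 − (1/2)·R2: [0, 0, 0, 0]
2 nonzero rows, so rank(PT) = 2.

2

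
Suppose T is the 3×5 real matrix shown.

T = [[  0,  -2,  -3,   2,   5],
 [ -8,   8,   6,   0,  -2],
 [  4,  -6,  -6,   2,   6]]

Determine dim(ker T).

3

Row reduce to echelon form.
Swap R1 ↔ R2
R3 ← R3 + (1/2)·R1: [0, -2, -3, 2, 5]
R3 ← R3 − R2: [0, 0, 0, 0, 0]
2 nonzero rows, so rank(T) = 2.
T has 5 columns; by rank–nullity, nullity = 5 − 2 = 3.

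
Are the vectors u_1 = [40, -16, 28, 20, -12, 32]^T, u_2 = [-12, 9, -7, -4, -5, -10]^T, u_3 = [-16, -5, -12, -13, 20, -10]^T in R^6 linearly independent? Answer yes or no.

yes

Form the matrix with these vectors as rows and row reduce.
R2 ← R2 + (3/10)·R1: [0, 21/5, 7/5, 2, -43/5, -2/5]
R3 ← R3 + (2/5)·R1: [0, -57/5, -4/5, -5, 76/5, 14/5]
R3 ← R3 + (19/7)·R2: [0, 0, 3, 3/7, -57/7, 12/7]
3 nonzero rows, so the 3 vectors span a space of dimension 3.
Since 3 = 3, the vectors are linearly independent.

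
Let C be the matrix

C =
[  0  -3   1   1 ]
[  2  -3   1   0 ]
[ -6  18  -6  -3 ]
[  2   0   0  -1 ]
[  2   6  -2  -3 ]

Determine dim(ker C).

2

Row reduce to echelon form.
Swap R1 ↔ R2
R3 ← R3 + (3)·R1: [0, 9, -3, -3]
R4 ← R4 − R1: [0, 3, -1, -1]
R5 ← R5 − R1: [0, 9, -3, -3]
R3 ← R3 + (3)·R2: [0, 0, 0, 0]
R4 ← R4 + R2: [0, 0, 0, 0]
R5 ← R5 + (3)·R2: [0, 0, 0, 0]
2 nonzero rows, so rank(C) = 2.
C has 4 columns; by rank–nullity, nullity = 4 − 2 = 2.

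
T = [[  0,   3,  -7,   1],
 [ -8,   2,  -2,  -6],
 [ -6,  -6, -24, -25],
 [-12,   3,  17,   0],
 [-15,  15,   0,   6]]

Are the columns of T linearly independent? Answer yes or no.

Row reduce T to echelon form.
Swap R1 ↔ R2
R3 ← R3 − (3/4)·R1: [0, -15/2, -45/2, -41/2]
R4 ← R4 − (3/2)·R1: [0, 0, 20, 9]
R5 ← R5 − (15/8)·R1: [0, 45/4, 15/4, 69/4]
R3 ← R3 + (5/2)·R2: [0, 0, -40, -18]
R5 ← R5 − (15/4)·R2: [0, 0, 30, 27/2]
R4 ← R4 + (1/2)·R3: [0, 0, 0, 0]
R5 ← R5 + (3/4)·R3: [0, 0, 0, 0]
3 pivots among 4 columns.
Only 3 < 4 pivot columns, so the columns are linearly dependent.

no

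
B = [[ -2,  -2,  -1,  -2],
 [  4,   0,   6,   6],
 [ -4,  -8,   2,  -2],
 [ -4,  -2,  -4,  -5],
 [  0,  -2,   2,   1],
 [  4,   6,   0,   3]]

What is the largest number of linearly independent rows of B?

2

Row reduce to echelon form.
R2 ← R2 + (2)·R1: [0, -4, 4, 2]
R3 ← R3 − (2)·R1: [0, -4, 4, 2]
R4 ← R4 − (2)·R1: [0, 2, -2, -1]
R6 ← R6 + (2)·R1: [0, 2, -2, -1]
R3 ← R3 − R2: [0, 0, 0, 0]
R4 ← R4 + (1/2)·R2: [0, 0, 0, 0]
R5 ← R5 − (1/2)·R2: [0, 0, 0, 0]
R6 ← R6 + (1/2)·R2: [0, 0, 0, 0]
Echelon form has 2 nonzero rows, so rank(B) = 2.
The rank gives the maximum number of linearly independent rows: 2.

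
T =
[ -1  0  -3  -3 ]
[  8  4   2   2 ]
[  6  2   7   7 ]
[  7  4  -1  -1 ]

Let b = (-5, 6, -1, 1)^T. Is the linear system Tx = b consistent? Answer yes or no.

no

Row reduce the augmented matrix [T | b].
R2 ← R2 + (8)·R1: [0, 4, -22, -22, -34]
R3 ← R3 + (6)·R1: [0, 2, -11, -11, -31]
R4 ← R4 + (7)·R1: [0, 4, -22, -22, -34]
R3 ← R3 − (1/2)·R2: [0, 0, 0, 0, -14]
R4 ← R4 − R2: [0, 0, 0, 0, 0]
The echelon form has 3 nonzero rows; the last pivot sits in the augmented column, so rank(T) = 2 but rank([T|b]) = 3.
Since the ranks differ, the system is inconsistent.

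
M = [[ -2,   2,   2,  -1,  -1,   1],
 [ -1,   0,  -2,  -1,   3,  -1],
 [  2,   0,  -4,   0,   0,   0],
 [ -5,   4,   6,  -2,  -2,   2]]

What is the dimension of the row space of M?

3

Row reduce to echelon form.
R2 ← R2 − (1/2)·R1: [0, -1, -3, -1/2, 7/2, -3/2]
R3 ← R3 + R1: [0, 2, -2, -1, -1, 1]
R4 ← R4 − (5/2)·R1: [0, -1, 1, 1/2, 1/2, -1/2]
R3 ← R3 + (2)·R2: [0, 0, -8, -2, 6, -2]
R4 ← R4 − R2: [0, 0, 4, 1, -3, 1]
R4 ← R4 + (1/2)·R3: [0, 0, 0, 0, 0, 0]
Echelon form has 3 nonzero rows, so rank(M) = 3.
The row space has dimension equal to the rank: 3.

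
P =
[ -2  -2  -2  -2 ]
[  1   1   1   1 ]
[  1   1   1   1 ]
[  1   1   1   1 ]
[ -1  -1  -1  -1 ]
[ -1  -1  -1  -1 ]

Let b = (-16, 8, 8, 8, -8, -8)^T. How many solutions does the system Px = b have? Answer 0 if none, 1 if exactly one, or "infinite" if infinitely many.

Row reduce the augmented matrix [P | b].
R2 ← R2 + (1/2)·R1: [0, 0, 0, 0, 0]
R3 ← R3 + (1/2)·R1: [0, 0, 0, 0, 0]
R4 ← R4 + (1/2)·R1: [0, 0, 0, 0, 0]
R5 ← R5 − (1/2)·R1: [0, 0, 0, 0, 0]
R6 ← R6 − (1/2)·R1: [0, 0, 0, 0, 0]
The echelon form has 1 nonzero rows, and every pivot lies in the first 4 columns, so rank(P) = rank([P|b]) = 1.
The system is consistent.
rank = 1 < 4 unknowns, so there are infinitely many solutions.

infinite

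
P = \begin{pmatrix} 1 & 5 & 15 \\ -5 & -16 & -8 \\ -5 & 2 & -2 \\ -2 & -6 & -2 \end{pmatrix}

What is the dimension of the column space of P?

3

Row reduce to echelon form.
R2 ← R2 + (5)·R1: [0, 9, 67]
R3 ← R3 + (5)·R1: [0, 27, 73]
R4 ← R4 + (2)·R1: [0, 4, 28]
R3 ← R3 − (3)·R2: [0, 0, -128]
R4 ← R4 − (4/9)·R2: [0, 0, -16/9]
R4 ← R4 − (1/72)·R3: [0, 0, 0]
Echelon form has 3 nonzero rows, so rank(P) = 3.
The column space has dimension equal to the rank: 3.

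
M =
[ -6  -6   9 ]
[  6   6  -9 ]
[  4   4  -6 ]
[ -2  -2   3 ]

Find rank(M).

1

Row reduce to echelon form.
R2 ← R2 + R1: [0, 0, 0]
R3 ← R3 + (2/3)·R1: [0, 0, 0]
R4 ← R4 − (1/3)·R1: [0, 0, 0]
Echelon form has 1 nonzero row, so rank(M) = 1.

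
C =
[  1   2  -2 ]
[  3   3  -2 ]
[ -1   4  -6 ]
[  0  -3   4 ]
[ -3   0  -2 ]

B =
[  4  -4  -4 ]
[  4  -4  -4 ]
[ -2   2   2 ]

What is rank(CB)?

First compute CB:
[[ 16, -16, -16],
 [ 28, -28, -28],
 [ 24, -24, -24],
 [-20,  20,  20],
 [ -8,   8,   8]]
Now row reduce the product.
R2 ← R2 − (7/4)·R1: [0, 0, 0]
R3 ← R3 − (3/2)·R1: [0, 0, 0]
R4 ← R4 + (5/4)·R1: [0, 0, 0]
R5 ← R5 + (1/2)·R1: [0, 0, 0]
1 nonzero row, so rank(CB) = 1.

1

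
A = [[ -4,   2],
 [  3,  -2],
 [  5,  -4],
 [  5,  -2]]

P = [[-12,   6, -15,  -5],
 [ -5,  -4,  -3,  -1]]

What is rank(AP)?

2

First compute AP:
[[ 38, -32,  54,  18],
 [-26,  26, -39, -13],
 [-40,  46, -63, -21],
 [-50,  38, -69, -23]]
Now row reduce the product.
R2 ← R2 + (13/19)·R1: [0, 78/19, -39/19, -13/19]
R3 ← R3 + (20/19)·R1: [0, 234/19, -117/19, -39/19]
R4 ← R4 + (25/19)·R1: [0, -78/19, 39/19, 13/19]
R3 ← R3 − (3)·R2: [0, 0, 0, 0]
R4 ← R4 + R2: [0, 0, 0, 0]
2 nonzero rows, so rank(AP) = 2.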